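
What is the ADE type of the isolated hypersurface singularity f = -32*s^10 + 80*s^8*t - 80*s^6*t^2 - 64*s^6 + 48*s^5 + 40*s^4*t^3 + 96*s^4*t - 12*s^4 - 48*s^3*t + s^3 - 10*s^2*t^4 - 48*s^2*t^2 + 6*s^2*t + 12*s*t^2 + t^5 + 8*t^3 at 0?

E_{8}

The Hessian of f at 0 is [[0, 0], [0, 0]] with rank 0, so corank 2. A Groebner basis of the Jacobian ideal J(f) in C{s,t} is {s^2/512 + s*t^3 - s*t^2/16 + s*t/128 - t^3/8 + t^2/128, t^4, s^3 - 3*s^2/8 - 3*s*t/2 + 8*t^3 - 3*t^2/2, s^2*t + s^2/16 + 2*s*t^2 + s*t/4 + t^2/4}; counting standard monomials gives mu = 8. Corank 2; j^3 = (s + 2*t)^3 is a perfect cube, so E-series; the 5-jet and mu = 8 give E_8.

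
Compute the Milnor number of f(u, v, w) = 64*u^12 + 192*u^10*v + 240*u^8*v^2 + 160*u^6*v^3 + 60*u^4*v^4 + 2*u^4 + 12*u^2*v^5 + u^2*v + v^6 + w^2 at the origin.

7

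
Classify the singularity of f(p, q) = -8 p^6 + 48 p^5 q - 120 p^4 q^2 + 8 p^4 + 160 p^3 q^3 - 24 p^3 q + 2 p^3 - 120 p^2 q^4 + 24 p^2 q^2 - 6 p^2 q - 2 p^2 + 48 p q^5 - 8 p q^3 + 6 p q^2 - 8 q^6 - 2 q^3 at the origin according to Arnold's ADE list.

A_{2}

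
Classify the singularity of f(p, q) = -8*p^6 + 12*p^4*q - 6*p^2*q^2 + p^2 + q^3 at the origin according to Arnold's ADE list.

The Hessian of f at 0 has rank 1. Corank 1: A-series; mu = 2 gives A_2.

A2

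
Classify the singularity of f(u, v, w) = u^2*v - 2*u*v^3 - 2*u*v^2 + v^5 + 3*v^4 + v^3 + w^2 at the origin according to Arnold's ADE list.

D_{5}

The Hessian of f at 0 is [[0, 0, 0], [0, 0, 0], [0, 0, 2]] with rank 1, so corank 2. A Groebner basis of the Jacobian ideal J(f) in C{u,v,w} is {u*v^2 - u*v + v^2, -u*v + v^3 + v^2, u^2 + 2*u*v - 3*v^2, w}; counting standard monomials gives mu = 5. Corank 2; j^3 = v*(u - v)^2 has shape L^2 M (L != M), so D-series; mu = 5 gives D_5.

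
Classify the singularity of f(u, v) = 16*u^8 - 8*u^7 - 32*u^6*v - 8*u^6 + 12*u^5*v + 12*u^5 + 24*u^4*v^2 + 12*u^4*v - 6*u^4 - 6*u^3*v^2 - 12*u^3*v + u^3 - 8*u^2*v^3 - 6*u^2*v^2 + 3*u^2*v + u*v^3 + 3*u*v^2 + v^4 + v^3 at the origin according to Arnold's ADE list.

E7

The Hessian of f at 0 has rank 0. Corank 2; j^3 = (u + v)^3 is a perfect cube, so E-series; the 4-jet and mu = 7 give E_7.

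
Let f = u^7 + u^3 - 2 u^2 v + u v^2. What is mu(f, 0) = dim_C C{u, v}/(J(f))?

The Hessian of f at 0 is [[0, 0], [0, 0]] with rank 0, so corank 2. A Groebner basis of the Jacobian ideal J(f) in C{u,v} is {-u*v/7 + v^6 + v^2/7, u*v^2 - v^3, u^2 - u*v}; counting standard monomials gives mu = 8. Corank 2; j^3 = u*(u - v)^2 has shape L^2 M (L != M), so D-series; mu = 8 gives D_8.

8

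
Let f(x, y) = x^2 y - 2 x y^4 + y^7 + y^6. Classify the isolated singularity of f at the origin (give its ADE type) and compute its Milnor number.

The Hessian of f at 0 has rank 0. Corank 2; j^3 = x^2*y has shape L^2 M (L != M), so D-series; mu = 7 gives D_7.

Type D7, Milnor number mu = 7.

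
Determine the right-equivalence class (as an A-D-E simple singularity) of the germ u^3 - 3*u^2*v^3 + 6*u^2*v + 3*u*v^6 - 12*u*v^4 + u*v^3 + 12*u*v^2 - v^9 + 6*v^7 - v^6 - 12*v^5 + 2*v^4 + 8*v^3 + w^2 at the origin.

E_7

The Hessian of f at 0 has rank 1. Corank 2; j^3 = (u + 2*v)^3 is a perfect cube, so E-series; the 4-jet and mu = 7 give E_7.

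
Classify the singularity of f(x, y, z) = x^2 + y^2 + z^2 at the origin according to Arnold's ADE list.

A_{1}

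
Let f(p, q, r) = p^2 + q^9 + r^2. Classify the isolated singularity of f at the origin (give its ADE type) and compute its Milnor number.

Type A_{8}, Milnor number mu = 8.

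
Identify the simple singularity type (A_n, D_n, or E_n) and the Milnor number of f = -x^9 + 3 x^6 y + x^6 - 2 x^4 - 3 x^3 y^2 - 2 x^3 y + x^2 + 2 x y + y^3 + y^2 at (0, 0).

The Hessian of f at 0 is [[2, 2], [2, 2]] with rank 1, so corank 1. A Groebner basis of the Jacobian ideal J(f) in C{x,y} is {y^2, x + y}; counting standard monomials gives mu = 2. Corank 1: A-series; mu = 2 gives A_2.

Type A_2, Milnor number mu = 2.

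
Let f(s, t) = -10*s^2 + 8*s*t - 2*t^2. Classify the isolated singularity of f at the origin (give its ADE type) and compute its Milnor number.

Type A_{1}, Milnor number mu = 1.

The Hessian of f at 0 has rank 2. Corank 0: nondegenerate Morse point, so A_1.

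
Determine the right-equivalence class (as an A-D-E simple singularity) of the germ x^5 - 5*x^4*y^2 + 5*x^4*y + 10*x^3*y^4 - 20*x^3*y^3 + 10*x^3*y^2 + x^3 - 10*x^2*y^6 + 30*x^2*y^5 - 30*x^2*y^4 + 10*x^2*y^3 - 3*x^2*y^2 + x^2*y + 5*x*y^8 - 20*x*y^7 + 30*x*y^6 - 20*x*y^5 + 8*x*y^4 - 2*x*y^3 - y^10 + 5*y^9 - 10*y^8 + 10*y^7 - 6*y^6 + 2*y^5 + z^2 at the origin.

D_6

The Hessian of f at 0 is [[0, 0, 0], [0, 0, 0], [0, 0, 2]] with rank 1, so corank 2. A Groebner basis of the Jacobian ideal J(f) in C{x,y,z} is {x^3, x^2*y, x^2/4 + x*y^2, -5*x^2/4 - x*y + y^3, z}; counting standard monomials gives mu = 6. Corank 2; j^3 = x^2*(x + y) has shape L^2 M (L != M), so D-series; mu = 6 gives D_6.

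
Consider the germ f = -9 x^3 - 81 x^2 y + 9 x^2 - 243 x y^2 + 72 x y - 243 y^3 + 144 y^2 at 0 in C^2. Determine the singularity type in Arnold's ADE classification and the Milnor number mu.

The Hessian of f at 0 is [[18, 72], [72, 288]] with rank 1, so corank 1. A Groebner basis of the Jacobian ideal J(f) in C{x,y} is {y^2, x + 4*y}; counting standard monomials gives mu = 2. Corank 1: A-series; mu = 2 gives A_2.

Type A_{2}, Milnor number mu = 2.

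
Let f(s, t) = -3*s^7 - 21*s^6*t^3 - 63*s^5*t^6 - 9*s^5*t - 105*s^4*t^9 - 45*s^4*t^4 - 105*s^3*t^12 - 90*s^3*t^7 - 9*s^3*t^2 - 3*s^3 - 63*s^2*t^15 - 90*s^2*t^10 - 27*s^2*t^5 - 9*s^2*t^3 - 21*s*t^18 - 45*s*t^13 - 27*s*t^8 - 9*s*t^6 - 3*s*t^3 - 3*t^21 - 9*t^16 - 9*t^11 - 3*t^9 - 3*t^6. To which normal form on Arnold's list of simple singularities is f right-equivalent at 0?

The Hessian of f at 0 has rank 0. Corank 2; j^3 = -3*s^3 is a perfect cube, so E-series; the 4-jet and mu = 7 give E_7.

E_{7}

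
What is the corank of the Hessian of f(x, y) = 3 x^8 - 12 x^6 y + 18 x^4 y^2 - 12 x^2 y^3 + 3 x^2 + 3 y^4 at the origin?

Hessian at 0 has rank 1.

1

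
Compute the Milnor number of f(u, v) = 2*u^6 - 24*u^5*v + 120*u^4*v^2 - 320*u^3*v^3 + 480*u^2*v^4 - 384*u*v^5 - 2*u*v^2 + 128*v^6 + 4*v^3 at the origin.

7

The Hessian of f at 0 has rank 0. Corank 2; j^3 = -2*v^2*(u - 2*v) has shape L^2 M (L != M), so D-series; mu = 7 gives D_7.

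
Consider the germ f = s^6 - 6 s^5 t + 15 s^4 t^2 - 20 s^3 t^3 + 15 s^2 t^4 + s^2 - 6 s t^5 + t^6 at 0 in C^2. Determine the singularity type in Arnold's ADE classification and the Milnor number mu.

Type A5, Milnor number mu = 5.

The Hessian of f at 0 is [[2, 0], [0, 0]] with rank 1, so corank 1. A Groebner basis of the Jacobian ideal J(f) in C{s,t} is {t^5, s}; counting standard monomials gives mu = 5. Corank 1: A-series; mu = 5 gives A_5.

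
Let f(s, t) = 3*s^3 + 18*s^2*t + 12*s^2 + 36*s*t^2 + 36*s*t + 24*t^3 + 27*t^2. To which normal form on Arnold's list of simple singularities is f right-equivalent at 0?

A_{2}

The Hessian of f at 0 is [[24, 36], [36, 54]] with rank 1, so corank 1. A Groebner basis of the Jacobian ideal J(f) in C{s,t} is {t^2, s + 3*t/2}; counting standard monomials gives mu = 2. Corank 1: A-series; mu = 2 gives A_2.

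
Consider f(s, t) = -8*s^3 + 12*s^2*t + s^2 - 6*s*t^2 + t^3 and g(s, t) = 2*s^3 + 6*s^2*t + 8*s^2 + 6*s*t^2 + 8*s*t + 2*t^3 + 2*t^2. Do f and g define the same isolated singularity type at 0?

Yes.

The Hessian of f at 0 has rank 1. Corank 1: A-series; mu = 2 gives A_2. The Hessian of g at 0 has rank 1. Corank 1: A-series; mu = 2 gives A_2. Both have type A_2, hence right-equivalent.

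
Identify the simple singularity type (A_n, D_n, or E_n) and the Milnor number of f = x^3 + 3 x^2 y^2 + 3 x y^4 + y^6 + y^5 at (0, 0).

Type E_8, Milnor number mu = 8.

The Hessian of f at 0 is [[0, 0], [0, 0]] with rank 0, so corank 2. A Groebner basis of the Jacobian ideal J(f) in C{x,y} is {y^4, x^3, x^2/2 + x*y^2}; counting standard monomials gives mu = 8. Corank 2; j^3 = x^3 is a perfect cube, so E-series; the 5-jet and mu = 8 give E_8.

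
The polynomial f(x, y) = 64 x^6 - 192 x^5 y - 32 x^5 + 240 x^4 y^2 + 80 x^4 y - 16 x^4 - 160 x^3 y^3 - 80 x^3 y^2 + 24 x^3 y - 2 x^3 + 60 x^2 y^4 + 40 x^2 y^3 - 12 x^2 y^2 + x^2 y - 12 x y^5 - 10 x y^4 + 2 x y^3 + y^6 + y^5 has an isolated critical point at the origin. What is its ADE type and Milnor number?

Type D_7, Milnor number mu = 7.

The Hessian of f at 0 has rank 0. Corank 2; j^3 = -x^2*(2*x - y) has shape L^2 M (L != M), so D-series; mu = 7 gives D_7.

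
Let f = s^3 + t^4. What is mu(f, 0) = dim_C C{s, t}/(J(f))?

6

The Hessian of f at 0 has rank 0. Corank 2; j^3 = s^3 is a perfect cube, so E-series; the 4-jet and mu = 6 give E_6.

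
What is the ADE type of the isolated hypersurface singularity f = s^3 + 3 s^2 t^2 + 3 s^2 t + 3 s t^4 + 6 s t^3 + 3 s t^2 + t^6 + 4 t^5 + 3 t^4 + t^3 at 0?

E8

The Hessian of f at 0 is [[0, 0], [0, 0]] with rank 0, so corank 2. A Groebner basis of the Jacobian ideal J(f) in C{s,t} is {t^4, s^3 + 3*s^2*t - 3*s^2/2 - 3*s*t - 2*t^3 - 3*t^2/2, s^2/2 + s*t^2 + s*t + t^3 + t^2/2}; counting standard monomials gives mu = 8. Corank 2; j^3 = (s + t)^3 is a perfect cube, so E-series; the 5-jet and mu = 8 give E_8.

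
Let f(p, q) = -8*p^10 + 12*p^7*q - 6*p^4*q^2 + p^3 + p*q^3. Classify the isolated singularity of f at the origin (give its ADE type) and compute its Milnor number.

Type E_7, Milnor number mu = 7.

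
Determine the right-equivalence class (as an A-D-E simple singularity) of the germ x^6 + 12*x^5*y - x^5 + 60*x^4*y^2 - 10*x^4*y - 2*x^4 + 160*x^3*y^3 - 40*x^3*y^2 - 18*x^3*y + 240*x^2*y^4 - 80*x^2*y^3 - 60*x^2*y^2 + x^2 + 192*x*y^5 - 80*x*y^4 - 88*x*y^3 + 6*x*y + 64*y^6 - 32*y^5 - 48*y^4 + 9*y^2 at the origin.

A_4

The Hessian of f at 0 has rank 1. Corank 1: A-series; mu = 4 gives A_4.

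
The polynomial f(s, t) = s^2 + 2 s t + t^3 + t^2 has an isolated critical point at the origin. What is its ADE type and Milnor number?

The Hessian of f at 0 has rank 1. Corank 1: A-series; mu = 2 gives A_2.

Type A2, Milnor number mu = 2.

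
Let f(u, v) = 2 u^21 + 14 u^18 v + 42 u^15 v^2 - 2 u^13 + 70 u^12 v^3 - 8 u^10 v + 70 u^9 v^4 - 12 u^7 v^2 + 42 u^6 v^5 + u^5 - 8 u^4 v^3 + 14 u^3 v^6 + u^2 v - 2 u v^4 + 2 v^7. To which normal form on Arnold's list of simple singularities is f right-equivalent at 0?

D_{8}

The Hessian of f at 0 is [[0, 0], [0, 0]] with rank 0, so corank 2. A Groebner basis of the Jacobian ideal J(f) in C{u,v} is {u^2/6 + u*v^3, -u*v + v^4, u^3, u^2*v}; counting standard monomials gives mu = 8. Corank 2; j^3 = u^2*v has shape L^2 M (L != M), so D-series; mu = 8 gives D_8.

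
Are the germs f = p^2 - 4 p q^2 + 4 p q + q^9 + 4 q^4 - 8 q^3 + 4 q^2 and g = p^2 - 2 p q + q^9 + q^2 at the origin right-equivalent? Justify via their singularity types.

Yes.

The Hessian of f at 0 has rank 1. Corank 1: A-series; mu = 8 gives A_8. The Hessian of g at 0 has rank 1. Corank 1: A-series; mu = 8 gives A_8. Both have type A_8, hence right-equivalent.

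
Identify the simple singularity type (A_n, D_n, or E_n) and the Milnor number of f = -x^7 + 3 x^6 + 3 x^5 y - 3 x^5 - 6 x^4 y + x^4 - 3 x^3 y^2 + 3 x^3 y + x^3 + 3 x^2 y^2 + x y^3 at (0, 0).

Type E7, Milnor number mu = 7.

The Hessian of f at 0 is [[0, 0], [0, 0]] with rank 0, so corank 2. A Groebner basis of the Jacobian ideal J(f) in C{x,y} is {3*x^2 + y^4 + y^3, x^3, x^2*y - x^2 - y^3/3, 2*x^2 + x*y^2 + 2*y^3/3}; counting standard monomials gives mu = 7. Corank 2; j^3 = x^3 is a perfect cube, so E-series; the 4-jet and mu = 7 give E_7.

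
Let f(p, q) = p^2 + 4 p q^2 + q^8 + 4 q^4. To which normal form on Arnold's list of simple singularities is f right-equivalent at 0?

A_7

The Hessian of f at 0 has rank 1. Corank 1: A-series; mu = 7 gives A_7.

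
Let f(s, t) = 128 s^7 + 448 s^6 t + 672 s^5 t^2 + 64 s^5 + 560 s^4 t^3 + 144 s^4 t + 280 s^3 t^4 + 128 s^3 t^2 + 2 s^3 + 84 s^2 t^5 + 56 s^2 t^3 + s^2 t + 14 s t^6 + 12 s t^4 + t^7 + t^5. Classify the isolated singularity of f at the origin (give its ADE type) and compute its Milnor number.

Type D_6, Milnor number mu = 6.

The Hessian of f at 0 has rank 0. Corank 2; j^3 = s^2*(2*s + t) has shape L^2 M (L != M), so D-series; mu = 6 gives D_6.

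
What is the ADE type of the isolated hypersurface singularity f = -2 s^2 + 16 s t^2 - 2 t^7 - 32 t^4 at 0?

A_{6}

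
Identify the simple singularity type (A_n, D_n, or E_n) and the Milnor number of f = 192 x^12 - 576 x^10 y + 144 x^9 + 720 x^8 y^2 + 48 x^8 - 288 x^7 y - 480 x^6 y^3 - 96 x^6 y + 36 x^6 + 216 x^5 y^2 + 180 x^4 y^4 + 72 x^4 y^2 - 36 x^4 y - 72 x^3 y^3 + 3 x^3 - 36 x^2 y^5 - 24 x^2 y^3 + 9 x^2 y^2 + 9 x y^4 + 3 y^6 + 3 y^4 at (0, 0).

Type E_6, Milnor number mu = 6.

The Hessian of f at 0 has rank 0. Corank 2; j^3 = 3*x^3 is a perfect cube, so E-series; the 4-jet and mu = 6 give E_6.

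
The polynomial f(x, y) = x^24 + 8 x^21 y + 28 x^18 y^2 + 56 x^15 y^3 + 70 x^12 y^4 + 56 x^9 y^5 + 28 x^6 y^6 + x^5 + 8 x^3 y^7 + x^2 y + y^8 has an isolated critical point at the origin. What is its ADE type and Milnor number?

The Hessian of f at 0 is [[0, 0], [0, 0]] with rank 0, so corank 2. A Groebner basis of the Jacobian ideal J(f) in C{x,y} is {x^2/8 + y^7, x^3, x*y}; counting standard monomials gives mu = 9. Corank 2; j^3 = x^2*y has shape L^2 M (L != M), so D-series; mu = 9 gives D_9.

Type D9, Milnor number mu = 9.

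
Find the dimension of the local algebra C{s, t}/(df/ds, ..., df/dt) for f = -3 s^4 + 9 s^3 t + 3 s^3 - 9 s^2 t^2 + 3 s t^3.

7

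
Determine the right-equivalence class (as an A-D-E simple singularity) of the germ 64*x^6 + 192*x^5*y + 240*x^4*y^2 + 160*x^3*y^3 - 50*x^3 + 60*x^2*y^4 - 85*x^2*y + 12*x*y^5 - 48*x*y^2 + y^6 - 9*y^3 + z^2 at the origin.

D_7

The Hessian of f at 0 has rank 1. Corank 2; j^3 = -(2*x + y)*(5*x + 3*y)^2 has shape L^2 M (L != M), so D-series; mu = 7 gives D_7.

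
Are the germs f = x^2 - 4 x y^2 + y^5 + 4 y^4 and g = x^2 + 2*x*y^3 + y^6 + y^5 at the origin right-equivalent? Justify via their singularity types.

The Hessian of f at 0 is [[2, 0], [0, 0]] with rank 1, so corank 1. A Groebner basis of the Jacobian ideal J(f) in C{x,y} is {x^2, -x/2 + y^2}; counting standard monomials gives mu = 4. Corank 1: A-series; mu = 4 gives A_4. The Hessian of g at 0 is [[2, 0], [0, 0]] with rank 1, so corank 1. A Groebner basis of the Jacobian ideal J(g) in C{x,y} is {x + y^3, x^2, x*y}; counting standard monomials gives mu = 4. Corank 1: A-series; mu = 4 gives A_4. Both have type A_4, hence right-equivalent.

Yes.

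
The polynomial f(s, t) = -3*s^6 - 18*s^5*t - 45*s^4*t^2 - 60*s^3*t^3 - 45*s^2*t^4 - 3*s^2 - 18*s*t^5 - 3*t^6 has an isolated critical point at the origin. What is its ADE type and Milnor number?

Type A_{5}, Milnor number mu = 5.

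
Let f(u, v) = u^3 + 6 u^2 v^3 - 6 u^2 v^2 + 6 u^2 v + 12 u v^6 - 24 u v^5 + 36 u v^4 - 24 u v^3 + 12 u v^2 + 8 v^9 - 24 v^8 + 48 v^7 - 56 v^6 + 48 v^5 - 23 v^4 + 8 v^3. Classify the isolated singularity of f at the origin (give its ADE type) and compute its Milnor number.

The Hessian of f at 0 is [[0, 0], [0, 0]] with rank 0, so corank 2. A Groebner basis of the Jacobian ideal J(f) in C{u,v} is {u^3 - 3*u^2 - 12*u*v - 12*v^2, u^2*v + u^2 + 4*u*v + 4*v^2, -u^2/4 + u*v^2 - u*v - v^2, v^3}; counting standard monomials gives mu = 6. Corank 2; j^3 = (u + 2*v)^3 is a perfect cube, so E-series; the 4-jet and mu = 6 give E_6.

Type E_6, Milnor number mu = 6.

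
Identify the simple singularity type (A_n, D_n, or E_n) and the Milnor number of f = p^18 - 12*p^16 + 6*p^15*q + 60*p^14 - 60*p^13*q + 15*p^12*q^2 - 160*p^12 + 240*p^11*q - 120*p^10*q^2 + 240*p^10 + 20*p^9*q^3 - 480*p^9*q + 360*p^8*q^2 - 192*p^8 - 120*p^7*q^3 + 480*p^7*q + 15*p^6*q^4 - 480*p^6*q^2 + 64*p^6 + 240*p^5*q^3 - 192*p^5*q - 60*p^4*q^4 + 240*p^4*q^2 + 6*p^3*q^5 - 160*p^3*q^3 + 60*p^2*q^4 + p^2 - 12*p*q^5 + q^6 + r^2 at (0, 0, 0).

Type A_{5}, Milnor number mu = 5.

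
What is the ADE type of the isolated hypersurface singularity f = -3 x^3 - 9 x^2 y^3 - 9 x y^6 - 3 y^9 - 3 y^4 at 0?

The Hessian of f at 0 is [[0, 0], [0, 0]] with rank 0, so corank 2. A Groebner basis of the Jacobian ideal J(f) in C{x,y} is {y^3, x^2}; counting standard monomials gives mu = 6. Corank 2; j^3 = -3*x^3 is a perfect cube, so E-series; the 4-jet and mu = 6 give E_6.

E_{6}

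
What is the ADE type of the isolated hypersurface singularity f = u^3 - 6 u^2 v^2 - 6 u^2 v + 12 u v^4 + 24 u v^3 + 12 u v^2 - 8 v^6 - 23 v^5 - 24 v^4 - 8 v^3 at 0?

E_8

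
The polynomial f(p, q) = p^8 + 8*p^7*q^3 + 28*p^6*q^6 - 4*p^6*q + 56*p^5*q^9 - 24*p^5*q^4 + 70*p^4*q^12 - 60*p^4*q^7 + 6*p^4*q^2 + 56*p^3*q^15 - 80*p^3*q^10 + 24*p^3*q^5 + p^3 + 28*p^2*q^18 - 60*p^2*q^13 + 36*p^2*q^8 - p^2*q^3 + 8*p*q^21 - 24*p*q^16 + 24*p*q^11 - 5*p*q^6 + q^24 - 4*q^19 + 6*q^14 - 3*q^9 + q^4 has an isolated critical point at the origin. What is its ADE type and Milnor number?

Type E_6, Milnor number mu = 6.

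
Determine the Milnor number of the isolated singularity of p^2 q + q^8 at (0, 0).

9

The Hessian of f at 0 is [[0, 0], [0, 0]] with rank 0, so corank 2. A Groebner basis of the Jacobian ideal J(f) in C{p,q} is {p^2/8 + q^7, p^3, p*q}; counting standard monomials gives mu = 9. Corank 2; j^3 = p^2*q has shape L^2 M (L != M), so D-series; mu = 9 gives D_9.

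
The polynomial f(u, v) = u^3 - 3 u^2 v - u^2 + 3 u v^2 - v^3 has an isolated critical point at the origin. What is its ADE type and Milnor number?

The Hessian of f at 0 has rank 1. Corank 1: A-series; mu = 2 gives A_2.

Type A2, Milnor number mu = 2.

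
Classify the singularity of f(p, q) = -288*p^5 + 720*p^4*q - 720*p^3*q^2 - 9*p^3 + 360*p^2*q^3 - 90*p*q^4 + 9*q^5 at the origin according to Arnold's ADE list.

E8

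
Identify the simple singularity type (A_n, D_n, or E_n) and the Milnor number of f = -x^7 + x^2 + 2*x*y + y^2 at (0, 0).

The Hessian of f at 0 has rank 1. Corank 1: A-series; mu = 6 gives A_6.

Type A6, Milnor number mu = 6.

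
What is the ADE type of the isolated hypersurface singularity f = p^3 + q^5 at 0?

The Hessian of f at 0 is [[0, 0], [0, 0]] with rank 0, so corank 2. A Groebner basis of the Jacobian ideal J(f) in C{p,q} is {q^4, p^2}; counting standard monomials gives mu = 8. Corank 2; j^3 = p^3 is a perfect cube, so E-series; the 5-jet and mu = 8 give E_8.

E_{8}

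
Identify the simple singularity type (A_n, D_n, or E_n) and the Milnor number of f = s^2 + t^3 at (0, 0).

The Hessian of f at 0 is [[2, 0], [0, 0]] with rank 1, so corank 1. A Groebner basis of the Jacobian ideal J(f) in C{s,t} is {t^2, s}; counting standard monomials gives mu = 2. Corank 1: A-series; mu = 2 gives A_2.

Type A2, Milnor number mu = 2.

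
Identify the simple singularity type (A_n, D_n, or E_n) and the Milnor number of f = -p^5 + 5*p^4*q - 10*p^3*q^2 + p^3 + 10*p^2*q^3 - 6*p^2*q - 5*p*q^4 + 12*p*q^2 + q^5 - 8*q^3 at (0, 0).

Type E_8, Milnor number mu = 8.

The Hessian of f at 0 is [[0, 0], [0, 0]] with rank 0, so corank 2. A Groebner basis of the Jacobian ideal J(f) in C{p,q} is {q^5, p*q^3 - 7*q^4/4, p^2 - 4*p*q + 4*q^2}; counting standard monomials gives mu = 8. Corank 2; j^3 = (p - 2*q)^3 is a perfect cube, so E-series; the 5-jet and mu = 8 give E_8.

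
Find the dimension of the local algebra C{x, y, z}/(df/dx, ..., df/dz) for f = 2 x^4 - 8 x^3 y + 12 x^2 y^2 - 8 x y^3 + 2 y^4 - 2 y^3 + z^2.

The Hessian of f at 0 is [[0, 0, 0], [0, 0, 0], [0, 0, 2]] with rank 1, so corank 2. A Groebner basis of the Jacobian ideal J(f) in C{x,y,z} is {x^3 - 3*x^2*y, y^2, z}; counting standard monomials gives mu = 6. Corank 2; j^3 = -2*y^3 is a perfect cube, so E-series; the 4-jet and mu = 6 give E_6.

6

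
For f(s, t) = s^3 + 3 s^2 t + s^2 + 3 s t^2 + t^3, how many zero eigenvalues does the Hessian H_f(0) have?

1

The Hessian at 0 is [[2, 0], [0, 0]] of rank 1; hence corank 1.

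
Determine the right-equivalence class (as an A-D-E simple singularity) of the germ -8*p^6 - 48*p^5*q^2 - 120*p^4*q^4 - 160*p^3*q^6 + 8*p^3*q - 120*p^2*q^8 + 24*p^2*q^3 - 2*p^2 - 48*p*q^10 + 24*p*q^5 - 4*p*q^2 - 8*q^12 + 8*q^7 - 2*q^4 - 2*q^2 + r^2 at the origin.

The Hessian of f at 0 has rank 3. Corank 0: nondegenerate Morse point, so A_1.

A_1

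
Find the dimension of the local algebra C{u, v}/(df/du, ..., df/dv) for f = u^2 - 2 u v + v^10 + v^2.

9

The Hessian of f at 0 is [[2, -2], [-2, 2]] with rank 1, so corank 1. A Groebner basis of the Jacobian ideal J(f) in C{u,v} is {v^9, u - v}; counting standard monomials gives mu = 9. Corank 1: A-series; mu = 9 gives A_9.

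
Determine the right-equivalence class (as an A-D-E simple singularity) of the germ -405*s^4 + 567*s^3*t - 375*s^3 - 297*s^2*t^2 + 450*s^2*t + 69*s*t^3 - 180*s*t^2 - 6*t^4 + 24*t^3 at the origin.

E7

The Hessian of f at 0 has rank 0. Corank 2; j^3 = -3*(5*s - 2*t)^3 is a perfect cube, so E-series; the 4-jet and mu = 7 give E_7.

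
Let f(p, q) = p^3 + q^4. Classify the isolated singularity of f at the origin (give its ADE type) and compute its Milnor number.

Type E_6, Milnor number mu = 6.

The Hessian of f at 0 is [[0, 0], [0, 0]] with rank 0, so corank 2. A Groebner basis of the Jacobian ideal J(f) in C{p,q} is {q^3, p^2}; counting standard monomials gives mu = 6. Corank 2; j^3 = p^3 is a perfect cube, so E-series; the 4-jet and mu = 6 give E_6.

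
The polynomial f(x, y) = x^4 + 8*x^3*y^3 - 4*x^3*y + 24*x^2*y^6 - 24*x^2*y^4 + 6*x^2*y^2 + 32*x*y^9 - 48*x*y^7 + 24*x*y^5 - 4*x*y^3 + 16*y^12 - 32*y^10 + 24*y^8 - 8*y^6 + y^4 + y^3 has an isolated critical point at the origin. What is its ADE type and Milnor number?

The Hessian of f at 0 is [[0, 0], [0, 0]] with rank 0, so corank 2. A Groebner basis of the Jacobian ideal J(f) in C{x,y} is {x^3 - 3*x^2*y, y^2}; counting standard monomials gives mu = 6. Corank 2; j^3 = y^3 is a perfect cube, so E-series; the 4-jet and mu = 6 give E_6.

Type E6, Milnor number mu = 6.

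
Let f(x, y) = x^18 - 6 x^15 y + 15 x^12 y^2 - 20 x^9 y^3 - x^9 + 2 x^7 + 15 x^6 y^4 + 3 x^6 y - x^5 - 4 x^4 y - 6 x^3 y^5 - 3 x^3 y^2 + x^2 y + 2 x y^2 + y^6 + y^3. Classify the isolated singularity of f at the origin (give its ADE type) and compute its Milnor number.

Type D_7, Milnor number mu = 7.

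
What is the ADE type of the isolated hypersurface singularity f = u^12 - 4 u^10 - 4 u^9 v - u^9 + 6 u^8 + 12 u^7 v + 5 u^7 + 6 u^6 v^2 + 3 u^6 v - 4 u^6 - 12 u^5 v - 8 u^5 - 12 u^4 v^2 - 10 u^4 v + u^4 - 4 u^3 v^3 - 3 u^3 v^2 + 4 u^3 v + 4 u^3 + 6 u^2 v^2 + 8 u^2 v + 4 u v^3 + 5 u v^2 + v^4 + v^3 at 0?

D_{5}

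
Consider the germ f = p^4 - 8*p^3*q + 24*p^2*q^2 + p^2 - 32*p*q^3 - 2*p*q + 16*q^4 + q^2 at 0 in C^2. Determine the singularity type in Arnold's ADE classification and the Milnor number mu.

Type A3, Milnor number mu = 3.

The Hessian of f at 0 has rank 1. Corank 1: A-series; mu = 3 gives A_3.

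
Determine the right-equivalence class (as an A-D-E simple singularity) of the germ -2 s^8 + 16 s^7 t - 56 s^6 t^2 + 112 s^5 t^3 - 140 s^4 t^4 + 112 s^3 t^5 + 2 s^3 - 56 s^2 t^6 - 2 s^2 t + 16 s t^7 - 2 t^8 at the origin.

D_9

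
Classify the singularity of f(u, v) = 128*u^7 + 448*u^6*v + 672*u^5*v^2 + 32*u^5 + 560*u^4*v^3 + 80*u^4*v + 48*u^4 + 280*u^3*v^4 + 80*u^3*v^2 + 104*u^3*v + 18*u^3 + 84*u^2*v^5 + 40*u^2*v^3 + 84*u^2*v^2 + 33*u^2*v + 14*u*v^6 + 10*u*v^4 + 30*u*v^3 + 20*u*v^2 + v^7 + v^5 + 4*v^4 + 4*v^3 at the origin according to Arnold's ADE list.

D_8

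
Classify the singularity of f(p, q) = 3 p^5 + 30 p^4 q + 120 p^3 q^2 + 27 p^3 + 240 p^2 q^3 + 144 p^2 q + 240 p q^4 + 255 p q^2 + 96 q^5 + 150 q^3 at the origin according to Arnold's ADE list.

D_6

The Hessian of f at 0 has rank 0. Corank 2; j^3 = 3*(p + 2*q)*(3*p + 5*q)^2 has shape L^2 M (L != M), so D-series; mu = 6 gives D_6.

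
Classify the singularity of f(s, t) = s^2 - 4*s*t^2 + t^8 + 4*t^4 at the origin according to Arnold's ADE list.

The Hessian of f at 0 has rank 1. Corank 1: A-series; mu = 7 gives A_7.

A_{7}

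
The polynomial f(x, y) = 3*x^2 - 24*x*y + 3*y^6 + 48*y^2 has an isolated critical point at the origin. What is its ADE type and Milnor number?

Type A_5, Milnor number mu = 5.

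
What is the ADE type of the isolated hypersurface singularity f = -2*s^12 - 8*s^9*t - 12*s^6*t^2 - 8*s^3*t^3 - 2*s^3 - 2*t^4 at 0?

E_{6}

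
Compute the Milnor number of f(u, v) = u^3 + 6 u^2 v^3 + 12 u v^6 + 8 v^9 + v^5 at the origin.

8

The Hessian of f at 0 has rank 0. Corank 2; j^3 = u^3 is a perfect cube, so E-series; the 5-jet and mu = 8 give E_8.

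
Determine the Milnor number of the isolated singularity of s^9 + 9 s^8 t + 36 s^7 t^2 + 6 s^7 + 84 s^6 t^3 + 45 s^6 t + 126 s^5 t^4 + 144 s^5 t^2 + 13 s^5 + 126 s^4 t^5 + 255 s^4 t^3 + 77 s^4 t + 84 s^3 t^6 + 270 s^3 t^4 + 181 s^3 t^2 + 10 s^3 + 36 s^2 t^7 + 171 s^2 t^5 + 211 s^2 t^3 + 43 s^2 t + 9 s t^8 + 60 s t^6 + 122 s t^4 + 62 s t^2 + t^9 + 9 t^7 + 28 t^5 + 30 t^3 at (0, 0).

4

The Hessian of f at 0 has rank 0. Corank 2; j^3 = (2*s + 3*t)*(5*s^2 + 14*s*t + 10*t^2) splits into three distinct lines over C (the quadratic factor has nonzero discriminant), so D_4.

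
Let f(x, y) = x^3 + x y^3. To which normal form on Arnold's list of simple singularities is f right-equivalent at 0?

E_7

The Hessian of f at 0 is [[0, 0], [0, 0]] with rank 0, so corank 2. A Groebner basis of the Jacobian ideal J(f) in C{x,y} is {x^3, x*y^2, 3*x^2 + y^3}; counting standard monomials gives mu = 7. Corank 2; j^3 = x^3 is a perfect cube, so E-series; the 4-jet and mu = 7 give E_7.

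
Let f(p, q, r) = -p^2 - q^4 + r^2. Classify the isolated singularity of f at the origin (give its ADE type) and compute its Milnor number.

Type A_3, Milnor number mu = 3.

The Hessian of f at 0 is [[-2, 0, 0], [0, 0, 0], [0, 0, 2]] with rank 2, so corank 1. A Groebner basis of the Jacobian ideal J(f) in C{p,q,r} is {q^3, p, r}; counting standard monomials gives mu = 3. Corank 1: A-series; mu = 3 gives A_3.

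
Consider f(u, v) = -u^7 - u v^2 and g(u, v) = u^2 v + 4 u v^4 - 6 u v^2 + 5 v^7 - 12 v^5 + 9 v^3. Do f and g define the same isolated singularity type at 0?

Yes.

The Hessian of f at 0 has rank 0. Corank 2; j^3 = -u*v^2 has shape L^2 M (L != M), so D-series; mu = 8 gives D_8. The Hessian of g at 0 has rank 0. Corank 2; j^3 = v*(u - 3*v)^2 has shape L^2 M (L != M), so D-series; mu = 8 gives D_8. Both have type D_8, hence right-equivalent.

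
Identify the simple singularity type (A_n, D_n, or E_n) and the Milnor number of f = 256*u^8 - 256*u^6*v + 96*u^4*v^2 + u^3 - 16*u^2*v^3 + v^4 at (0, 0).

Type E_{6}, Milnor number mu = 6.

The Hessian of f at 0 has rank 0. Corank 2; j^3 = u^3 is a perfect cube, so E-series; the 4-jet and mu = 6 give E_6.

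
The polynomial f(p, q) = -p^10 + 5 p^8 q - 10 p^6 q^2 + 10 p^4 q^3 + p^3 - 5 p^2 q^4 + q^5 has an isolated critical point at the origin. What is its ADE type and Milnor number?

Type E8, Milnor number mu = 8.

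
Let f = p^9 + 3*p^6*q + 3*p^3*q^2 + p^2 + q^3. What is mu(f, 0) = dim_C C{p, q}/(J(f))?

The Hessian of f at 0 has rank 1. Corank 1: A-series; mu = 2 gives A_2.

2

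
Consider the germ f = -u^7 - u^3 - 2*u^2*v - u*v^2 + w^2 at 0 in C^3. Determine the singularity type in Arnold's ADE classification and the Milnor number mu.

Type D8, Milnor number mu = 8.

The Hessian of f at 0 has rank 1. Corank 2; j^3 = -u*(u + v)^2 has shape L^2 M (L != M), so D-series; mu = 8 gives D_8.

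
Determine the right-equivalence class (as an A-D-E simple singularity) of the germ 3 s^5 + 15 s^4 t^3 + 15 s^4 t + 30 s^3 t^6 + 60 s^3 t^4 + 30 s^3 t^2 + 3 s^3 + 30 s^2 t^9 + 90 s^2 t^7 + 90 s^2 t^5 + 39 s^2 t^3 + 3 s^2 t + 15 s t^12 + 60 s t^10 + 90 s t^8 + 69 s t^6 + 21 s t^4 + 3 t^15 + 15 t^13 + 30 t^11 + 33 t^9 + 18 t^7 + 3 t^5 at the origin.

The Hessian of f at 0 is [[0, 0], [0, 0]] with rank 0, so corank 2. A Groebner basis of the Jacobian ideal J(f) in C{s,t} is {-s*t/4 + t^4, s*t^2, s^2 + 5*s*t/4}; counting standard monomials gives mu = 6. Corank 2; j^3 = 3*s^2*(s + t) has shape L^2 M (L != M), so D-series; mu = 6 gives D_6.

D_6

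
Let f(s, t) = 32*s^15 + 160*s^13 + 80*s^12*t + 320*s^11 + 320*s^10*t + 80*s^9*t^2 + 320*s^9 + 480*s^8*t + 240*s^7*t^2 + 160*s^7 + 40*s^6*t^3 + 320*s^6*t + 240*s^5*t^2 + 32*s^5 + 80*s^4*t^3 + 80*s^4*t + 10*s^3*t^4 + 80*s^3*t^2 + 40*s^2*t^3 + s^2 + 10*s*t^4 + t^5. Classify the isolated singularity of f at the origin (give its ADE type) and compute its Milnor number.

Type A4, Milnor number mu = 4.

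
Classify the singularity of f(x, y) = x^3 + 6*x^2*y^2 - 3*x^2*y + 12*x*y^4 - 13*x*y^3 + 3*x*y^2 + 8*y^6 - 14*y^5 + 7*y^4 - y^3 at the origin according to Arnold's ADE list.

The Hessian of f at 0 has rank 0. Corank 2; j^3 = (x - y)^3 is a perfect cube, so E-series; the 4-jet and mu = 7 give E_7.

E_{7}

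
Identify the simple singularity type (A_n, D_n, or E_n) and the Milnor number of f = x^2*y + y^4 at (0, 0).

Type D_{5}, Milnor number mu = 5.

The Hessian of f at 0 has rank 0. Corank 2; j^3 = x^2*y has shape L^2 M (L != M), so D-series; mu = 5 gives D_5.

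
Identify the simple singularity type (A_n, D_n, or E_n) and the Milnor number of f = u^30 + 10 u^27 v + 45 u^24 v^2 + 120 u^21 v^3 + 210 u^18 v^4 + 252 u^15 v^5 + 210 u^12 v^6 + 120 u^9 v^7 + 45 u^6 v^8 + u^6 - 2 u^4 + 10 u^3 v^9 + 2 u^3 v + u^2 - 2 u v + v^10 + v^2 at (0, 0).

The Hessian of f at 0 has rank 1. Corank 1: A-series; mu = 9 gives A_9.

Type A9, Milnor number mu = 9.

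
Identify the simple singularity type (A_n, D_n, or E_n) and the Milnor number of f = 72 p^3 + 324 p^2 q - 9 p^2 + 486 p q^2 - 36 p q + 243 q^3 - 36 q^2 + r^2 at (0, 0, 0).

Type A2, Milnor number mu = 2.

The Hessian of f at 0 is [[-18, -36, 0], [-36, -72, 0], [0, 0, 2]] with rank 2, so corank 1. A Groebner basis of the Jacobian ideal J(f) in C{p,q,r} is {q^2, p + 2*q, r}; counting standard monomials gives mu = 2. Corank 1: A-series; mu = 2 gives A_2.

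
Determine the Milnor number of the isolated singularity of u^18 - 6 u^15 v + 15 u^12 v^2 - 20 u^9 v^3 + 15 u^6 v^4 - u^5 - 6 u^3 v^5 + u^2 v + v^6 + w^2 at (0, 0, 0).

The Hessian of f at 0 has rank 1. Corank 2; j^3 = u^2*v has shape L^2 M (L != M), so D-series; mu = 7 gives D_7.

7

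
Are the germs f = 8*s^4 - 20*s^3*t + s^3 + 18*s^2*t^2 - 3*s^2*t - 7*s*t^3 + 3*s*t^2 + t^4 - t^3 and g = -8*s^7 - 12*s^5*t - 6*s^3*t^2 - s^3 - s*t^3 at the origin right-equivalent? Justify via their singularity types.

Yes.

The Hessian of f at 0 is [[0, 0], [0, 0]] with rank 0, so corank 2. A Groebner basis of the Jacobian ideal J(f) in C{s,t} is {3*s^2/4 - 3*s*t/2 + t^4 + t^3/4 + 3*t^2/4, s^3 + 9*s^2/4 - 9*s*t/2 - t^3/4 + 9*t^2/4, s^2*t + 7*s^2/4 - 7*s*t/2 - 5*t^3/12 + 7*t^2/4, s^2 + s*t^2 - 2*s*t - 2*t^3/3 + t^2}; counting standard monomials gives mu = 7. Corank 2; j^3 = (s - t)^3 is a perfect cube, so E-series; the 4-jet and mu = 7 give E_7. The Hessian of g at 0 is [[0, 0], [0, 0]] with rank 0, so corank 2. A Groebner basis of the Jacobian ideal J(g) in C{s,t} is {s^3, s*t^2, 3*s^2 + t^3}; counting standard monomials gives mu = 7. Corank 2; j^3 = -s^3 is a perfect cube, so E-series; the 4-jet and mu = 7 give E_7. Both have type E_7, hence right-equivalent.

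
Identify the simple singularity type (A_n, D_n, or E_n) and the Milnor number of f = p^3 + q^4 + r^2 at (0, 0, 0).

The Hessian of f at 0 is [[0, 0, 0], [0, 0, 0], [0, 0, 2]] with rank 1, so corank 2. A Groebner basis of the Jacobian ideal J(f) in C{p,q,r} is {q^3, p^2, r}; counting standard monomials gives mu = 6. Corank 2; j^3 = p^3 is a perfect cube, so E-series; the 4-jet and mu = 6 give E_6.

Type E6, Milnor number mu = 6.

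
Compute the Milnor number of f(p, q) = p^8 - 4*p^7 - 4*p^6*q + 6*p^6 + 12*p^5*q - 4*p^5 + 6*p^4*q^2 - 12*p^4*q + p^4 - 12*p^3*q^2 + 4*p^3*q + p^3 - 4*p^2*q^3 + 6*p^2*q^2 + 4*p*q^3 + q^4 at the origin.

6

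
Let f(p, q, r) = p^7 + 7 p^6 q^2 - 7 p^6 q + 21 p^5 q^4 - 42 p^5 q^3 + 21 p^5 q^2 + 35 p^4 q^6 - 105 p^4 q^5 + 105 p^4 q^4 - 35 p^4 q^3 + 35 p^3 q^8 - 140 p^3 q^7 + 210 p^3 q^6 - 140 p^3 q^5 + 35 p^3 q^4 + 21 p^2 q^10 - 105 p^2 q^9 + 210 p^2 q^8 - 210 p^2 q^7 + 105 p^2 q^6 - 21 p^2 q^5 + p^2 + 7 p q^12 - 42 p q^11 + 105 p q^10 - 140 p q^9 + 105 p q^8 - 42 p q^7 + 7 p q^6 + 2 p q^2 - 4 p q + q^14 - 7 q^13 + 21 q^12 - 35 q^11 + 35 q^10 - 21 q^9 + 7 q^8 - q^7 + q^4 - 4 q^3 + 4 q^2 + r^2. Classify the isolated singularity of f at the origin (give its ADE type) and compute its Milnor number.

Type A_6, Milnor number mu = 6.

The Hessian of f at 0 has rank 2. Corank 1: A-series; mu = 6 gives A_6.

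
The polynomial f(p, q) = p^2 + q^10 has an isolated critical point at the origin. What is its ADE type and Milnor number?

The Hessian of f at 0 has rank 1. Corank 1: A-series; mu = 9 gives A_9.

Type A9, Milnor number mu = 9.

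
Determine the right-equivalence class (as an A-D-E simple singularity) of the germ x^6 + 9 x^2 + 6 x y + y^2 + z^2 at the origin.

The Hessian of f at 0 has rank 2. Corank 1: A-series; mu = 5 gives A_5.

A5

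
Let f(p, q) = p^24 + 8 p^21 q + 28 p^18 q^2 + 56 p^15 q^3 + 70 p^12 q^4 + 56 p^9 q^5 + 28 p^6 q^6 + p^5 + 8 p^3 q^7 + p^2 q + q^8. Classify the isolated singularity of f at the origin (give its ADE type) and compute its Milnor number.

Type D_{9}, Milnor number mu = 9.

The Hessian of f at 0 is [[0, 0], [0, 0]] with rank 0, so corank 2. A Groebner basis of the Jacobian ideal J(f) in C{p,q} is {p^2/8 + q^7, p^3, p*q}; counting standard monomials gives mu = 9. Corank 2; j^3 = p^2*q has shape L^2 M (L != M), so D-series; mu = 9 gives D_9.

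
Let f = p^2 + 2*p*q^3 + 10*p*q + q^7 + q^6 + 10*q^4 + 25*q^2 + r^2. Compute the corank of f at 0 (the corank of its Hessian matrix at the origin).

1

Hessian at 0 has rank 2.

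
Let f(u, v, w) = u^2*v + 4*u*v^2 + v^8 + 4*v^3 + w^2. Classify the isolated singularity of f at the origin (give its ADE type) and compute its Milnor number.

Type D_9, Milnor number mu = 9.

The Hessian of f at 0 is [[0, 0, 0], [0, 0, 0], [0, 0, 2]] with rank 1, so corank 2. A Groebner basis of the Jacobian ideal J(f) in C{u,v,w} is {u^2/8 + v^7 - v^2/2, u^3 + 8*v^3, u*v + 2*v^2, w}; counting standard monomials gives mu = 9. Corank 2; j^3 = v*(u + 2*v)^2 has shape L^2 M (L != M), so D-series; mu = 9 gives D_9.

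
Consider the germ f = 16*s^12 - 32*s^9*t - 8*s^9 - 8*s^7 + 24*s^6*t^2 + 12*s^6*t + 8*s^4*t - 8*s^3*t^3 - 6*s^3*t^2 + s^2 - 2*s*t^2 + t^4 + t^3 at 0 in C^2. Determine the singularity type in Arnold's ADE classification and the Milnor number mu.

The Hessian of f at 0 has rank 1. Corank 1: A-series; mu = 2 gives A_2.

Type A2, Milnor number mu = 2.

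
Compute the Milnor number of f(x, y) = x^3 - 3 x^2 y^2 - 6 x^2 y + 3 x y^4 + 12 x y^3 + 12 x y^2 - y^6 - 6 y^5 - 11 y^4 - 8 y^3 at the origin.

6

The Hessian of f at 0 is [[0, 0], [0, 0]] with rank 0, so corank 2. A Groebner basis of the Jacobian ideal J(f) in C{x,y} is {x^3 - 6*x^2 + 24*x*y - 24*y^2, x^2*y - 2*x^2 + 8*x*y - 8*y^2, -x^2/2 + x*y^2 + 2*x*y - 2*y^2, y^3}; counting standard monomials gives mu = 6. Corank 2; j^3 = (x - 2*y)^3 is a perfect cube, so E-series; the 4-jet and mu = 6 give E_6.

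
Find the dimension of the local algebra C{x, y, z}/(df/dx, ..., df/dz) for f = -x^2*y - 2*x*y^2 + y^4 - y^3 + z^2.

The Hessian of f at 0 has rank 1. Corank 2; j^3 = -y*(x + y)^2 has shape L^2 M (L != M), so D-series; mu = 5 gives D_5.

5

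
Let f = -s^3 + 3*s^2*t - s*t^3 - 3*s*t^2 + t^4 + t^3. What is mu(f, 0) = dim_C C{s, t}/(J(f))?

The Hessian of f at 0 is [[0, 0], [0, 0]] with rank 0, so corank 2. A Groebner basis of the Jacobian ideal J(f) in C{s,t} is {s^3 - 3*s^2*t - 6*s^2 + 12*s*t - 6*t^2, 3*s^2 + s*t^2 - 6*s*t + 3*t^2, 3*s^2 - 6*s*t + t^3 + 3*t^2}; counting standard monomials gives mu = 7. Corank 2; j^3 = -(s - t)^3 is a perfect cube, so E-series; the 4-jet and mu = 7 give E_7.

7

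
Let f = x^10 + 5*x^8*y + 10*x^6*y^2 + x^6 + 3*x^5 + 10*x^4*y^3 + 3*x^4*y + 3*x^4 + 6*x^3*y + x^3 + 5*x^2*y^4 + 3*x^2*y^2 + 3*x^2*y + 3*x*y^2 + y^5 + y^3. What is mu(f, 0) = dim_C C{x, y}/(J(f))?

The Hessian of f at 0 has rank 0. Corank 2; j^3 = (x + y)^3 is a perfect cube, so E-series; the 5-jet and mu = 8 give E_8.

8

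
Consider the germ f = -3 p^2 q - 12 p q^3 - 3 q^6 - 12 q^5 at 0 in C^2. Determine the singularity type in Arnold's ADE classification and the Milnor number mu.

Type D7, Milnor number mu = 7.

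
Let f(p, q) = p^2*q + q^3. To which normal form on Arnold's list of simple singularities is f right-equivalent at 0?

D_4

The Hessian of f at 0 has rank 0. Corank 2; j^3 = q*(p^2 + q^2) splits into three distinct lines over C (the quadratic factor has nonzero discriminant), so D_4.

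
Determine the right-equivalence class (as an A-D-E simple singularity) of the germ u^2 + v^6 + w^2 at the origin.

A_{5}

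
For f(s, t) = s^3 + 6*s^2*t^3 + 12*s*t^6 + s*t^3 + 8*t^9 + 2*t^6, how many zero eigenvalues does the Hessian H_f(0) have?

2

The Hessian at 0 is [[0, 0], [0, 0]] of rank 0; hence corank 2.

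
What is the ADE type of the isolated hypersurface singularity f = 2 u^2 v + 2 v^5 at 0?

The Hessian of f at 0 is [[0, 0], [0, 0]] with rank 0, so corank 2. A Groebner basis of the Jacobian ideal J(f) in C{u,v} is {u^2/5 + v^4, u^3, u*v}; counting standard monomials gives mu = 6. Corank 2; j^3 = 2*u^2*v has shape L^2 M (L != M), so D-series; mu = 6 gives D_6.

D_6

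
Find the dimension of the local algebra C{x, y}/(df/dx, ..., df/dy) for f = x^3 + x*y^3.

7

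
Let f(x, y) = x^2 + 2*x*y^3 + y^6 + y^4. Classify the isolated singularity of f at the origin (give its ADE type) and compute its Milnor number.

The Hessian of f at 0 is [[2, 0], [0, 0]] with rank 1, so corank 1. A Groebner basis of the Jacobian ideal J(f) in C{x,y} is {y^3, x}; counting standard monomials gives mu = 3. Corank 1: A-series; mu = 3 gives A_3.

Type A3, Milnor number mu = 3.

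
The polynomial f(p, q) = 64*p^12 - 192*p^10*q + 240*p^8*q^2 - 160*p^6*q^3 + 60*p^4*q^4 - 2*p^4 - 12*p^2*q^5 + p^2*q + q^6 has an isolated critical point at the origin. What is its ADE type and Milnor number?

Type D_{7}, Milnor number mu = 7.

The Hessian of f at 0 is [[0, 0], [0, 0]] with rank 0, so corank 2. A Groebner basis of the Jacobian ideal J(f) in C{p,q} is {p^2/6 + q^5, p^3, p*q}; counting standard monomials gives mu = 7. Corank 2; j^3 = p^2*q has shape L^2 M (L != M), so D-series; mu = 7 gives D_7.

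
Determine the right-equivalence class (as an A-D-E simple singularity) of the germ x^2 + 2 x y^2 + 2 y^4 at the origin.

A_{3}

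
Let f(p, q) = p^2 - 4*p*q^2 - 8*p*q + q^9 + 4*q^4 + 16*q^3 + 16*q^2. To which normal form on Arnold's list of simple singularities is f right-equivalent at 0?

A8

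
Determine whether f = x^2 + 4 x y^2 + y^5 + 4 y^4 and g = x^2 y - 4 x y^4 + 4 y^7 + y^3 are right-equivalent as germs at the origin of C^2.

No.

The Hessian of f at 0 has rank 1. Corank 1: A-series; mu = 4 gives A_4. The Hessian of g at 0 has rank 0. Corank 2; j^3 = y*(x^2 + y^2) splits into three distinct lines over C (the quadratic factor has nonzero discriminant), so D_4. f is A_4 but g is D_4, hence not right-equivalent.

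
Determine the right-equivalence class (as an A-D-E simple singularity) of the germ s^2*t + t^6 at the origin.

D_7

The Hessian of f at 0 has rank 0. Corank 2; j^3 = s^2*t has shape L^2 M (L != M), so D-series; mu = 7 gives D_7.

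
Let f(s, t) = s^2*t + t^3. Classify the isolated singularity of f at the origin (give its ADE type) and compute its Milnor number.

The Hessian of f at 0 has rank 0. Corank 2; j^3 = t*(s^2 + t^2) splits into three distinct lines over C (the quadratic factor has nonzero discriminant), so D_4.

Type D_4, Milnor number mu = 4.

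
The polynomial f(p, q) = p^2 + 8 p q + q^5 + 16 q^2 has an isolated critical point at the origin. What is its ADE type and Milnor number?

Type A_{4}, Milnor number mu = 4.

The Hessian of f at 0 has rank 1. Corank 1: A-series; mu = 4 gives A_4.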